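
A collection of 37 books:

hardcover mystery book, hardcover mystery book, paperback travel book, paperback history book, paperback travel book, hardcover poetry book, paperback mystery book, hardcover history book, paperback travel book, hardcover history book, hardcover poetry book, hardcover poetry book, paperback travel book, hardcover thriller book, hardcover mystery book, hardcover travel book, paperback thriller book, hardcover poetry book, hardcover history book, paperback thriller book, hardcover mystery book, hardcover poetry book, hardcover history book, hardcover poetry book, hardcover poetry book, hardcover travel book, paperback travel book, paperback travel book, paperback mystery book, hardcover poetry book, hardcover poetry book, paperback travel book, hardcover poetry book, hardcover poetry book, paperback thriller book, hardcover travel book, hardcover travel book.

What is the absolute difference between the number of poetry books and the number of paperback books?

poetry books: 11. paperback books: 13.
|11 − 13| = 13 − 11 = 2.

2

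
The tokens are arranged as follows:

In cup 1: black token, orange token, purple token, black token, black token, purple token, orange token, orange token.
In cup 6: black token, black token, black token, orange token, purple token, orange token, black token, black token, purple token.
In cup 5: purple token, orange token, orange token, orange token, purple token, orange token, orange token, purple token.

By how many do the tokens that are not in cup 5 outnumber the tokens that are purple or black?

tokens that are not in cup 5: 17.
tokens that are purple or black: 15.
17 − 15 = 2.

2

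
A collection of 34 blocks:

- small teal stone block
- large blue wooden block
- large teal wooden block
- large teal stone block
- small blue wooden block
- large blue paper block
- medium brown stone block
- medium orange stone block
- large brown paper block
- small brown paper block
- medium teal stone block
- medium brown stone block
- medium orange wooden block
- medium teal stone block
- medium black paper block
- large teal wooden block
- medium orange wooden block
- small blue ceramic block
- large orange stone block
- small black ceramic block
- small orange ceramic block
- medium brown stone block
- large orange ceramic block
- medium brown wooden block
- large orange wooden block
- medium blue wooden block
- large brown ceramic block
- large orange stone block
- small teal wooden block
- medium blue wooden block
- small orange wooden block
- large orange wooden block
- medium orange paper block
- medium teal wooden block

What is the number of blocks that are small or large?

large: 12; small: 8; together 12 + 8 = 20.

20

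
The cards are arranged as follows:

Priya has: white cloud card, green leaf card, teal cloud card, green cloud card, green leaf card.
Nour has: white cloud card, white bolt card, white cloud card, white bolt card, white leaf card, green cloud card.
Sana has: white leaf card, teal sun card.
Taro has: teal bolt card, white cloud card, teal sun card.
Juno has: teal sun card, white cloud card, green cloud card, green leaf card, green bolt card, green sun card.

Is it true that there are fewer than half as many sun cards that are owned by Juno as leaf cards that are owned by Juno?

False

sun cards owned by Juno: 2.
leaf cards owned by Juno: 1.
The claim requires 2 × 2 = 4 < 1, which does not hold.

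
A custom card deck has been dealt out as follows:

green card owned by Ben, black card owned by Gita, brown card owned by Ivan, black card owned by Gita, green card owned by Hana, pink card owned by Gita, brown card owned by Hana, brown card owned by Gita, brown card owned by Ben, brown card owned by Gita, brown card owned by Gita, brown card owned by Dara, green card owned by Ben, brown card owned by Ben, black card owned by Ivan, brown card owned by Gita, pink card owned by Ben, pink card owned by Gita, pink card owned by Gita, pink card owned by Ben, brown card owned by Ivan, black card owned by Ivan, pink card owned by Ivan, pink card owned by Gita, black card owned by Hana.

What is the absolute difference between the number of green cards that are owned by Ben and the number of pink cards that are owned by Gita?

2

green cards owned by Ben: 2. pink cards owned by Gita: 4.
|2 − 4| = 4 − 2 = 2.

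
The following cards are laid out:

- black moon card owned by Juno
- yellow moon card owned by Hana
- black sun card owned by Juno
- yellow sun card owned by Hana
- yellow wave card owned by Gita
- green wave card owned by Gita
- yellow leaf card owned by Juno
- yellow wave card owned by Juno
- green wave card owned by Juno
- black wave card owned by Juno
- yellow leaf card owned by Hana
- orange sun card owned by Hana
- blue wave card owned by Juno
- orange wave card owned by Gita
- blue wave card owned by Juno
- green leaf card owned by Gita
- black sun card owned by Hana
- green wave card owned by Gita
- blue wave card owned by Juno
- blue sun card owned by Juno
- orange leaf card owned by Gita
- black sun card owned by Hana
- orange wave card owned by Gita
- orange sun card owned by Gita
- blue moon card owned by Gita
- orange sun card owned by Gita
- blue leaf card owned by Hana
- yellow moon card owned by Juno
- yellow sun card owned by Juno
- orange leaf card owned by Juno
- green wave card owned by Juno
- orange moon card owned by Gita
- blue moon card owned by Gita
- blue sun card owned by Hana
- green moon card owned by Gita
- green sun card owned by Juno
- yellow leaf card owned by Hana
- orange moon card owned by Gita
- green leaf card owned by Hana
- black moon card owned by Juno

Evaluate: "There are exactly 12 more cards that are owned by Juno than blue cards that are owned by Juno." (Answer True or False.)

True

|cards owned by Juno| = 16.
|blue cards owned by Juno| = 4.
The claim requires 16 − 4 (= 12) to equal 12, which holds.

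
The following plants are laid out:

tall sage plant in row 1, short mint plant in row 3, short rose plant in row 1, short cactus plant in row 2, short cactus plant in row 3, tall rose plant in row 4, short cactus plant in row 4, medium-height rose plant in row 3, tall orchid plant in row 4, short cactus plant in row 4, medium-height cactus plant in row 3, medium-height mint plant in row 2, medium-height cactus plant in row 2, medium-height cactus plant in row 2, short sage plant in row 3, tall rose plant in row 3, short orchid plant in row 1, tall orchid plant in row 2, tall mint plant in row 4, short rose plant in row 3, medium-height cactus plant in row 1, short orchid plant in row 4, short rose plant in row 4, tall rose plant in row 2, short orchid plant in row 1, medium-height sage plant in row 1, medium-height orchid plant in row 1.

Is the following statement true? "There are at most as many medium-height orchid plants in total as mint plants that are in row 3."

True

|medium-height orchid plants| = 1.
|mint plants in row 3| = 1.
The claim requires 1 ≤ 1, which holds.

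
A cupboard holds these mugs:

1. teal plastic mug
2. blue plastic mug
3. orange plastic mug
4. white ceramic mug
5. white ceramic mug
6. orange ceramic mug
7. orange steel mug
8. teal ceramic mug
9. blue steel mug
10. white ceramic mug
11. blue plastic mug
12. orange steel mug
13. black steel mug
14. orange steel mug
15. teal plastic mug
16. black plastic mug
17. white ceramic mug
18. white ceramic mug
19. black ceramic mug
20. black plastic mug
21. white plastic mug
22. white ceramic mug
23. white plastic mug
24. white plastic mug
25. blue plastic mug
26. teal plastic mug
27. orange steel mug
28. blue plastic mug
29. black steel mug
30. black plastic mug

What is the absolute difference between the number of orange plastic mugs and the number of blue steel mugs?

0

orange plastic mugs: 1. blue steel mugs: 1.
|1 − 1| = 1 − 1 = 0.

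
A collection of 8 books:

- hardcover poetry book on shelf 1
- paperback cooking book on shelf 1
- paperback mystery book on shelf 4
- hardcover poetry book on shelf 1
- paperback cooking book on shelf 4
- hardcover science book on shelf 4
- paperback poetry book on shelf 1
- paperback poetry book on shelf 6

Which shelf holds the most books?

Counts by shelf: shelf 1→4, shelf 4→3, shelf 6→1.
The maximum is 4, held uniquely by shelf 1.

shelf 1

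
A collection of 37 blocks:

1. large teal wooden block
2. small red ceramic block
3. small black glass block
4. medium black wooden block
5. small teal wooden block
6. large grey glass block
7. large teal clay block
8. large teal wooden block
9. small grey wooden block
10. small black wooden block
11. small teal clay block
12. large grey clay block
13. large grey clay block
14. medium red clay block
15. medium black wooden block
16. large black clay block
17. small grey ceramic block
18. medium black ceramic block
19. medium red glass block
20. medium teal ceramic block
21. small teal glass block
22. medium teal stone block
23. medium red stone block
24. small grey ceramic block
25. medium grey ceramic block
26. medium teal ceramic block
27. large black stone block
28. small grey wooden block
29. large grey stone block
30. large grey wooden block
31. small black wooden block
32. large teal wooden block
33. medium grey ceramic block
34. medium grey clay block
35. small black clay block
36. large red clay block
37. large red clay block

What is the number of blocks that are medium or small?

24

medium: 12; small: 12; together 12 + 12 = 24.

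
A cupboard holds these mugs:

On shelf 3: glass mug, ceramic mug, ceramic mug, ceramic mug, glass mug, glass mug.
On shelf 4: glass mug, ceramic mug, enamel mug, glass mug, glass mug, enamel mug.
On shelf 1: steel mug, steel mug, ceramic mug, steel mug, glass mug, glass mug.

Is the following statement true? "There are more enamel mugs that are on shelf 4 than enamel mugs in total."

enamel mugs on shelf 4: 2.
enamel mugs: 2.
The claim requires 2 > 2, which does not hold.

False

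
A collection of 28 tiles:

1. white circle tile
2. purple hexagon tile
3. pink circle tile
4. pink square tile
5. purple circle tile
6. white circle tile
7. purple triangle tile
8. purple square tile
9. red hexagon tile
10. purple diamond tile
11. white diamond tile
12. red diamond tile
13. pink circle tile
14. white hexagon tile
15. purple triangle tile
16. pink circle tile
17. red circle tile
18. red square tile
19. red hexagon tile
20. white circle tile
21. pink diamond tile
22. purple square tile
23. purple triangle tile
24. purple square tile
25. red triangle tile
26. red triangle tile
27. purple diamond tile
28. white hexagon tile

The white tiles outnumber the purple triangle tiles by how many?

3

white tiles: 6.
purple triangle tiles: 3.
6 − 3 = 3.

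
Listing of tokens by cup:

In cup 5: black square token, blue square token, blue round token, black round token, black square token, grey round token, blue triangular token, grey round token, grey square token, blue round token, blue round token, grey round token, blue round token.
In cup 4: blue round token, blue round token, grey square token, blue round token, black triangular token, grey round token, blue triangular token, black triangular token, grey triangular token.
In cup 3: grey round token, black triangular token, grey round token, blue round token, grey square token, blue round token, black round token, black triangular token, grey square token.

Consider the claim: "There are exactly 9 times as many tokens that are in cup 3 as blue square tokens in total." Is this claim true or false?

True

|tokens in cup 3| = 9.
|blue square tokens| = 1.
The claim requires 9 = 9 × 1 = 9, which holds.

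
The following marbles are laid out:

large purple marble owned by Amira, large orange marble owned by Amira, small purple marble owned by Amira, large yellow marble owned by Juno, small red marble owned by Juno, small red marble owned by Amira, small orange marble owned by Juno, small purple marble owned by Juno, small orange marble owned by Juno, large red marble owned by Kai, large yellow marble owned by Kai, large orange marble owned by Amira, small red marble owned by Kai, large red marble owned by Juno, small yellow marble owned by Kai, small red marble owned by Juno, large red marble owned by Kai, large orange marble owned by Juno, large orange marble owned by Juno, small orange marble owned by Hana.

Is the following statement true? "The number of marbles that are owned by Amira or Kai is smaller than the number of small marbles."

Count of marbles owned by Amira or Kai: 10.
There are 10 small marbles.
The claim requires 10 < 10, which does not hold.

False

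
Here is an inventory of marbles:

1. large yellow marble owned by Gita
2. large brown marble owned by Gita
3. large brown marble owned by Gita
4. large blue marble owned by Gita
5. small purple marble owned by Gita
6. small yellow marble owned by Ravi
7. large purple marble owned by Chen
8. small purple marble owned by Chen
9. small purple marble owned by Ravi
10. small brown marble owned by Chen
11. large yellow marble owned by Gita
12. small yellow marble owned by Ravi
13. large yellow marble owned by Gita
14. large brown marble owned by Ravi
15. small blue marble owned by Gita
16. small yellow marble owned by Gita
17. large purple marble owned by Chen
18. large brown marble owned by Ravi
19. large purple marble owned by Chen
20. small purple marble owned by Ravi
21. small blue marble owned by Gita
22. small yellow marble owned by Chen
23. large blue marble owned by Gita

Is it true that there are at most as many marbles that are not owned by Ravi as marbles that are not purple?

False

marbles that are not owned by Ravi: 17.
marbles that are not purple: 16.
The claim requires 17 ≤ 16, which does not hold.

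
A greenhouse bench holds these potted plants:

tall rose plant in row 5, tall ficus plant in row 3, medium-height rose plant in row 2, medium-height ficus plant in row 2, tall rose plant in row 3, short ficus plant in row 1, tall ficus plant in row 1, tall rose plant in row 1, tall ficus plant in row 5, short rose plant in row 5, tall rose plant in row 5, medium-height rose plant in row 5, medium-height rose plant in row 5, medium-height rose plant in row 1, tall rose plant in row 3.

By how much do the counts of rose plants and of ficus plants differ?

rose plants: 10. ficus plants: 5.
|10 − 5| = 10 − 5 = 5.

5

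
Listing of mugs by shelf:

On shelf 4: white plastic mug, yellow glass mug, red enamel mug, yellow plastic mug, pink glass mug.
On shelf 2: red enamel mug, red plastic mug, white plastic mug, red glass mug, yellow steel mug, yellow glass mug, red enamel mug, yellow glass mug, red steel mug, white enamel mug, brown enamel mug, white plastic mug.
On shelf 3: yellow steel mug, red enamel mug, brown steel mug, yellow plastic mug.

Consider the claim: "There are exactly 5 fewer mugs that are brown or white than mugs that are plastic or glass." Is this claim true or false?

True

|mugs that are brown or white| = 6.
|mugs that are plastic or glass| = 11.
The claim requires 11 − 6 (= 5) to equal 5, which holds.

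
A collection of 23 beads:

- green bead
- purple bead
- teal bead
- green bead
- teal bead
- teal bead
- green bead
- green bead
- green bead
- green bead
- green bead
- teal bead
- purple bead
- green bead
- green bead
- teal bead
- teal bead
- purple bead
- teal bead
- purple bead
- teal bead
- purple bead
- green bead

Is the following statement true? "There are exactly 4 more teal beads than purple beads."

There are 8 teal beads.
There are 5 purple beads.
The claim requires 8 − 5 (= 3) to equal 4, which does not hold.

False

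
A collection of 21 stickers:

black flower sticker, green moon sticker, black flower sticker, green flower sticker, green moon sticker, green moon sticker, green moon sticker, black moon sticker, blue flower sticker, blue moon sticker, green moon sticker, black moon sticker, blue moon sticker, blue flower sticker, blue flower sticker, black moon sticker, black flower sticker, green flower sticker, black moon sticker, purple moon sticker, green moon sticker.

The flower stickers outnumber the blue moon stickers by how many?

6

flower stickers: 8.
blue moon stickers: 2.
8 − 2 = 6.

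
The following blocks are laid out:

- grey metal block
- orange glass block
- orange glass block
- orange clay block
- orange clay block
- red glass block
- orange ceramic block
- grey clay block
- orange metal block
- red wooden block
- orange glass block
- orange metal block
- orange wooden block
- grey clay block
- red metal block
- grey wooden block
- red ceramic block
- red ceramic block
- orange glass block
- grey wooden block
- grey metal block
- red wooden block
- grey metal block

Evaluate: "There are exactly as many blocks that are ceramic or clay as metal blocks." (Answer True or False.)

False

blocks that are ceramic or clay: 7.
metal blocks: 6.
The claim requires 7 = 6, which does not hold.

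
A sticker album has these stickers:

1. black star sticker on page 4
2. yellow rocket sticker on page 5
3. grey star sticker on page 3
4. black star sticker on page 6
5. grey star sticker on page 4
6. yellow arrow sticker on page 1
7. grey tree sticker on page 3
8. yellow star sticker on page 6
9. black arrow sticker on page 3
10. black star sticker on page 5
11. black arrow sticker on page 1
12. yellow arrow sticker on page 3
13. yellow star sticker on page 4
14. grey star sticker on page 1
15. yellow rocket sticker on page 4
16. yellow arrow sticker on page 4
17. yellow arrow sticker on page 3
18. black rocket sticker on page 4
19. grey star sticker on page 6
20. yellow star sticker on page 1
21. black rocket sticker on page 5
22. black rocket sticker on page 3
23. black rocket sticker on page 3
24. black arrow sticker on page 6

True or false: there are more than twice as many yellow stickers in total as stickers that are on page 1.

True

yellow stickers: 9.
stickers on page 1: 4.
The claim requires 9 > 2 × 4 = 8, which holds.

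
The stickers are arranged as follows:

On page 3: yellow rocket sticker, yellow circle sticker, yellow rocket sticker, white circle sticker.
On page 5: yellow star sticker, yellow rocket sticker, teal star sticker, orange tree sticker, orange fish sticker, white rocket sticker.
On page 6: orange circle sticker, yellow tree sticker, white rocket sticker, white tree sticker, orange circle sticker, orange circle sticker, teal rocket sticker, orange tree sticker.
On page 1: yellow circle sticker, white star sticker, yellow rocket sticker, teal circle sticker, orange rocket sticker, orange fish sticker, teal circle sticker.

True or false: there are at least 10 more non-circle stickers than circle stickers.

False

non-circle stickers: 17.
circle stickers: 8.
The claim requires 17 − 8 = 9 ≥ 10, which does not hold.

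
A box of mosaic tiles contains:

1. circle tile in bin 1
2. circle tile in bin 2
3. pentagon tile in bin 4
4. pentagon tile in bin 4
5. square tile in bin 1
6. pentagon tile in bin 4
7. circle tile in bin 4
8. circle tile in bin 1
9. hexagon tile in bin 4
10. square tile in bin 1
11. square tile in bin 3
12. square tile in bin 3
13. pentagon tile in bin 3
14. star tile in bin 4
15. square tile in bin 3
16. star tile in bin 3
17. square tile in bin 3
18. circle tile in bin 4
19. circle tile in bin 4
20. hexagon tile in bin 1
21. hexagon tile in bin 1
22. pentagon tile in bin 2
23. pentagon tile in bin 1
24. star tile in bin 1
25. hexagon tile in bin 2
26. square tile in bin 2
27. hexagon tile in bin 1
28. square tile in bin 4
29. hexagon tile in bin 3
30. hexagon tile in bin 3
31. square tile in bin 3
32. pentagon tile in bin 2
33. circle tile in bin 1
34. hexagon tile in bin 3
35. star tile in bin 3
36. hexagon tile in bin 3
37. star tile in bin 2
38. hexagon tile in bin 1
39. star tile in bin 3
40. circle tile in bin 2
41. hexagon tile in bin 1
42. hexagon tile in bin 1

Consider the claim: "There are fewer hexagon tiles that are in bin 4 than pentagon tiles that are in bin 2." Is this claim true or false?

There is 1 hexagon tile in bin 4.
There are 2 pentagon tiles in bin 2.
The claim requires 1 < 2, which holds.

True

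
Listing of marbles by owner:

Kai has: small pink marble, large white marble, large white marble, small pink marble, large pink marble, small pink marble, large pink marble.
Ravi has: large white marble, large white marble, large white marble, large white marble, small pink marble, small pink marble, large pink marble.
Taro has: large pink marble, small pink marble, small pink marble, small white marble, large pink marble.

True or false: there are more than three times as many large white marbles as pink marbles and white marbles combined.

False

There are 6 large white marbles.
pink marbles: 12; white marbles: 7; combined: 12 + 7 = 19.
The claim requires 6 > 3 × 19 = 57, which does not hold.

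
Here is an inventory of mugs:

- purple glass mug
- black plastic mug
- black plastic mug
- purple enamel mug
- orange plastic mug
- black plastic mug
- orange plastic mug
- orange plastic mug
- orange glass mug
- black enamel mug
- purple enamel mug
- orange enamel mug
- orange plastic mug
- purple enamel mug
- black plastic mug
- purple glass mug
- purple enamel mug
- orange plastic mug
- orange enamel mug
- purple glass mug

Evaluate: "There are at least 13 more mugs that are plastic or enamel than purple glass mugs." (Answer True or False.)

|mugs that are plastic or enamel| = 16.
|purple glass mugs| = 3.
The claim requires 16 − 3 = 13 ≥ 13, which holds.

True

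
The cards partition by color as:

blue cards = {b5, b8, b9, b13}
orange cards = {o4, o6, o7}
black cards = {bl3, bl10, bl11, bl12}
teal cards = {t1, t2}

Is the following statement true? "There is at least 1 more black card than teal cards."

black cards: 4.
teal cards: 2.
The claim requires 4 − 2 = 2 ≥ 1, which holds.

True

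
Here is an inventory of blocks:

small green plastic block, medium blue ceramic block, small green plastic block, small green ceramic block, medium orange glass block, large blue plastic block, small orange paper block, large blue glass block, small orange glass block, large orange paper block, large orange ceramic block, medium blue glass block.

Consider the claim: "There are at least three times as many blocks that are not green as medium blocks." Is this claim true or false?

There are 9 blocks that are not green.
There are 3 medium blocks.
The claim requires 9 ≥ 3 × 3 = 9, which holds.

True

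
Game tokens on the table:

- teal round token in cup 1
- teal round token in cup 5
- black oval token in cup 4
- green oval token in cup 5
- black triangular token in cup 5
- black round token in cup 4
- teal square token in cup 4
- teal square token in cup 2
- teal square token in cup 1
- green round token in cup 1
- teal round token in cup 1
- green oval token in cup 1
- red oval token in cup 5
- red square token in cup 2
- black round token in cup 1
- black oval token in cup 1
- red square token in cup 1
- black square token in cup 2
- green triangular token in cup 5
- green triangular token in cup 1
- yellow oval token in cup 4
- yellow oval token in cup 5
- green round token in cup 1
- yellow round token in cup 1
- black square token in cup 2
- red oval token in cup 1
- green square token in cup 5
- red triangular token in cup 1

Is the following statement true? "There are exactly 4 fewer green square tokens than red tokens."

green square tokens: 1.
red tokens: 5.
The claim requires 5 − 1 (= 4) to equal 4, which holds.

True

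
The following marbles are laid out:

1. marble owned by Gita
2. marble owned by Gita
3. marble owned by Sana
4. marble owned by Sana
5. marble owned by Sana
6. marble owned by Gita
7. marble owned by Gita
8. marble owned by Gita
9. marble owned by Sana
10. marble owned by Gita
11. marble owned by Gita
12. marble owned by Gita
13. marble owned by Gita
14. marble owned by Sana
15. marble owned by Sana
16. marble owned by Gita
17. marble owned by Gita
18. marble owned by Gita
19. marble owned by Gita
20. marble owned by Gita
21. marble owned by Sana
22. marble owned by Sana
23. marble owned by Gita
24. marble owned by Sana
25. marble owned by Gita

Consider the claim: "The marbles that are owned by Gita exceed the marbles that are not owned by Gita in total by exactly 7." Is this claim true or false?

|marbles owned by Gita| = 16.
|marbles that are not owned by Gita| = 9.
The claim requires 16 − 9 (= 7) to equal 7, which holds.

True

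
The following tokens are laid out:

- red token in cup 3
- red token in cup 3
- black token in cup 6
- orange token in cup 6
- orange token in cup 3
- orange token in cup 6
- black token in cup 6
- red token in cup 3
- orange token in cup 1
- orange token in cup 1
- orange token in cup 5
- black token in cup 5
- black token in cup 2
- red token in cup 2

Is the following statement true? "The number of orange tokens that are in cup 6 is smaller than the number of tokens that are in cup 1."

|orange tokens in cup 6| = 2.
|tokens in cup 1| = 2.
The claim requires 2 < 2, which does not hold.

False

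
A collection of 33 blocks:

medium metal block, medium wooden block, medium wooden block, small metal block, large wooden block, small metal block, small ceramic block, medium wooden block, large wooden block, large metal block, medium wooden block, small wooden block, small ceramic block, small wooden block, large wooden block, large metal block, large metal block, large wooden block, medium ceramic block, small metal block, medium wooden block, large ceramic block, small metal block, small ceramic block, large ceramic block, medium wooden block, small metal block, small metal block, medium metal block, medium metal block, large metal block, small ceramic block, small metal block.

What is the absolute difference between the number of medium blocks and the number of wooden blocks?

medium blocks: 10. wooden blocks: 12.
|10 − 12| = 12 − 10 = 2.

2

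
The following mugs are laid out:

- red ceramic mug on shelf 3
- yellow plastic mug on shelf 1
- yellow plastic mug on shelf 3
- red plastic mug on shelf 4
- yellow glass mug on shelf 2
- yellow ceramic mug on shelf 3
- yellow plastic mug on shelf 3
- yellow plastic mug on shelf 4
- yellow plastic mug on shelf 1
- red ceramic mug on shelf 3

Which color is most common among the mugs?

yellow

Counts by color: yellow 7, red 3.
The maximum is 7, held uniquely by yellow.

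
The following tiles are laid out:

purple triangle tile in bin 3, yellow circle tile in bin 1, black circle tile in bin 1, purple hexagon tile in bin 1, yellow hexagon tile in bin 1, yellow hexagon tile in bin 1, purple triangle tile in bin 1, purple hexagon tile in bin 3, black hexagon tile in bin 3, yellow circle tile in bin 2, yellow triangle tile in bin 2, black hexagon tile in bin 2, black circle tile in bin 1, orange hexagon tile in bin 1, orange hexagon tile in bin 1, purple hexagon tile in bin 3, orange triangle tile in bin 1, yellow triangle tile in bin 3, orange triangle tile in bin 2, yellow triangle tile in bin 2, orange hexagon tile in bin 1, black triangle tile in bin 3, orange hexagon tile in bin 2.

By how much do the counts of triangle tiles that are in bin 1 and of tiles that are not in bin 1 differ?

triangle tiles in bin 1: 2. tiles that are not in bin 1: 12.
|2 − 12| = 12 − 2 = 10.

10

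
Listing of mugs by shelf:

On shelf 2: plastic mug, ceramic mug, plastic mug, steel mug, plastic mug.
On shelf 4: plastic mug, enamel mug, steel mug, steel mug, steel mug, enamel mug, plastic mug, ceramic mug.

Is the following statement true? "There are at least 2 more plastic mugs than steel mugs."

False

|plastic mugs| = 5.
|steel mugs| = 4.
The claim requires 5 − 4 = 1 ≥ 2, which does not hold.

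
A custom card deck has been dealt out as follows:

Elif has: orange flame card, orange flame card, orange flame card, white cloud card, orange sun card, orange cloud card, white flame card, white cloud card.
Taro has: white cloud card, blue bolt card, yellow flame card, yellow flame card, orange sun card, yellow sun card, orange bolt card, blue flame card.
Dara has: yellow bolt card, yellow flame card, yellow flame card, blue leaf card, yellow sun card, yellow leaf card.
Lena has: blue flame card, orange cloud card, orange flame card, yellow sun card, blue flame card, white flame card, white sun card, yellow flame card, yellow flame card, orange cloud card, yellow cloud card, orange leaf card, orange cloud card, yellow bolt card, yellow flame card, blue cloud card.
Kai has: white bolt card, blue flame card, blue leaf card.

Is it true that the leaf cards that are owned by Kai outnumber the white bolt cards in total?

leaf cards owned by Kai: 1.
white bolt cards: 1.
The claim requires 1 > 1, which does not hold.

False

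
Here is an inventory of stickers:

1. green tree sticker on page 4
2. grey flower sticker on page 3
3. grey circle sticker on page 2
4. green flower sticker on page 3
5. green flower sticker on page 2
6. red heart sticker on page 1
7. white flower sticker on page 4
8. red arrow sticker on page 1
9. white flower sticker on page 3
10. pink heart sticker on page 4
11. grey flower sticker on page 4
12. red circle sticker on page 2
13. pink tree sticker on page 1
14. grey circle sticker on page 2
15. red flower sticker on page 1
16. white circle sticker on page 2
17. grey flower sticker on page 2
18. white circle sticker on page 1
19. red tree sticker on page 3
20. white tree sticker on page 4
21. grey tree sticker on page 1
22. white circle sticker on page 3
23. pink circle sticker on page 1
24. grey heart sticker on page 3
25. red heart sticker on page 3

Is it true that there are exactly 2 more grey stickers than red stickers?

|grey stickers| = 7.
|red stickers| = 6.
The claim requires 7 − 6 (= 1) to equal 2, which does not hold.

False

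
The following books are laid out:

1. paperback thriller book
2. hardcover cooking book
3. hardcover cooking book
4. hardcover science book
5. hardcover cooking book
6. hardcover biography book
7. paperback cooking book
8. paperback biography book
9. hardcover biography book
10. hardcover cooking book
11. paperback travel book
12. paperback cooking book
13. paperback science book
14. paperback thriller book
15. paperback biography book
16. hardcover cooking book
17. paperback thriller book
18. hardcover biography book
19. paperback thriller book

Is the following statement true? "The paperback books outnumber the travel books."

True

paperback books: 10.
travel books: 1.
The claim requires 10 > 1, which holds.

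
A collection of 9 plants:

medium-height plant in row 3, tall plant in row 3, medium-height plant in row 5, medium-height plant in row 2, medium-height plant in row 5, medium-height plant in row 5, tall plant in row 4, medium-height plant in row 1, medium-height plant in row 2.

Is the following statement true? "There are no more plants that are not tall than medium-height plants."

|plants that are not tall| = 7.
|medium-height plants| = 7.
The claim requires 7 ≤ 7, which holds.

True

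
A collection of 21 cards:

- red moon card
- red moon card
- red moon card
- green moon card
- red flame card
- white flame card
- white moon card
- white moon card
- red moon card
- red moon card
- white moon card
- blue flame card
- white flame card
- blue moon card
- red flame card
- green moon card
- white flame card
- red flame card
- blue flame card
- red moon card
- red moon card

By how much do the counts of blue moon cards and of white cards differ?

5

blue moon cards: 1. white cards: 6.
|1 − 6| = 6 − 1 = 5.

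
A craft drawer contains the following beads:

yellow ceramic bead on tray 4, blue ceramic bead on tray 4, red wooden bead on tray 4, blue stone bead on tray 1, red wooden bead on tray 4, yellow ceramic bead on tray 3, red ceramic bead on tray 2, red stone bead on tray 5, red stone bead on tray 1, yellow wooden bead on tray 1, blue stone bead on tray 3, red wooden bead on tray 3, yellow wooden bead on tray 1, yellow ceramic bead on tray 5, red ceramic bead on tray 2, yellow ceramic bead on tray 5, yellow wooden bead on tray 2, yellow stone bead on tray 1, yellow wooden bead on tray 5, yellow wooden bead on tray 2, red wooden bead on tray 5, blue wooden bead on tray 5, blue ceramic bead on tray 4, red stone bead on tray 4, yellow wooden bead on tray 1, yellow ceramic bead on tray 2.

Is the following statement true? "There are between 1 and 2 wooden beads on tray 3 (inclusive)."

True

wooden beads on tray 3: 1.
The claim requires 1 ≤ 1 ≤ 2, which holds.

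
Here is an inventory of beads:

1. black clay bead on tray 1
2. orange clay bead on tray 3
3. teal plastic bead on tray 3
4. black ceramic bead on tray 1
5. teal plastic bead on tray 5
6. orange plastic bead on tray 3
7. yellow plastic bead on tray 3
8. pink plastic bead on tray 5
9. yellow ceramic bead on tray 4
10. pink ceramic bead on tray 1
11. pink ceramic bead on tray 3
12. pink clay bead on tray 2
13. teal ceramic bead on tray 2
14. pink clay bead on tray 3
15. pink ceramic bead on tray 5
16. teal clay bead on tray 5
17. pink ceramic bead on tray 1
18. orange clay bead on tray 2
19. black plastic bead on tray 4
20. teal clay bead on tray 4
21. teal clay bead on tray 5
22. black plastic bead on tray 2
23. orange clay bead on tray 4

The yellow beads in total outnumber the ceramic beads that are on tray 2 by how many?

1

yellow beads: 2.
ceramic beads on tray 2: 1.
2 − 1 = 1.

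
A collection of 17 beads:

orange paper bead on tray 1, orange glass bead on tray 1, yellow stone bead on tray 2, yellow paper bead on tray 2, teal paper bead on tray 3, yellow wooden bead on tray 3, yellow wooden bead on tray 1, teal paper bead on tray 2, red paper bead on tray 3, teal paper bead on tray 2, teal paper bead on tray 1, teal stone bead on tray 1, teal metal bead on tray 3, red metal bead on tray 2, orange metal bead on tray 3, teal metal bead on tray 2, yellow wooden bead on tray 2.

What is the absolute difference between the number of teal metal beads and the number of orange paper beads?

teal metal beads: 2. orange paper beads: 1.
|2 − 1| = 2 − 1 = 1.

1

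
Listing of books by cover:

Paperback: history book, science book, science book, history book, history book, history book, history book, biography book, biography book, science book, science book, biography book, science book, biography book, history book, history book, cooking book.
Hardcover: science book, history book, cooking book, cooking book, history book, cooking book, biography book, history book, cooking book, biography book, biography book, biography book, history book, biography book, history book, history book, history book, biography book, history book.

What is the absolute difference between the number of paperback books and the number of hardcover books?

2

paperback books: 17. hardcover books: 19.
|17 − 19| = 19 − 17 = 2.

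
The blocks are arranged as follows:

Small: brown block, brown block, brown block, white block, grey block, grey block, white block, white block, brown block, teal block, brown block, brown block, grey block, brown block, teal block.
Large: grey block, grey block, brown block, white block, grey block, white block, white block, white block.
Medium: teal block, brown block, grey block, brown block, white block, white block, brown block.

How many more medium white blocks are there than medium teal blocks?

1

medium white blocks: 2.
medium teal blocks: 1.
2 − 1 = 1.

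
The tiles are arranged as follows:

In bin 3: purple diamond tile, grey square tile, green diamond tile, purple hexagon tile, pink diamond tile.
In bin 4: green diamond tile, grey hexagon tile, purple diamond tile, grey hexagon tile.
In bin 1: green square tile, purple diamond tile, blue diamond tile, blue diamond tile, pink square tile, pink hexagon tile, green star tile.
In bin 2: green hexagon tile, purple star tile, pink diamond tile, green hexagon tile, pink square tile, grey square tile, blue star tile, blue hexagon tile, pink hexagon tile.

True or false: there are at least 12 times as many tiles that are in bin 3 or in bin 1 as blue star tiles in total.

tiles in bin 3 or in bin 1: 12.
blue star tiles: 1.
The claim requires 12 ≥ 12 × 1 = 12, which holds.

True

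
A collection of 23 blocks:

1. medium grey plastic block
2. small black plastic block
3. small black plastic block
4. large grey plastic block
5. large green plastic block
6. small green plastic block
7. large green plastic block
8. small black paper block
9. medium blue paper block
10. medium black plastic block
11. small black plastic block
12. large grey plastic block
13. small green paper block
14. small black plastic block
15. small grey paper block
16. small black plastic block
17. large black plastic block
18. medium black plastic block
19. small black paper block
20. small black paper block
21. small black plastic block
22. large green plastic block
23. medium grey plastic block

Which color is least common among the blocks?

Counts by color: black 12, grey 5, green 5, blue 1.
The minimum is 1, held uniquely by blue.

blue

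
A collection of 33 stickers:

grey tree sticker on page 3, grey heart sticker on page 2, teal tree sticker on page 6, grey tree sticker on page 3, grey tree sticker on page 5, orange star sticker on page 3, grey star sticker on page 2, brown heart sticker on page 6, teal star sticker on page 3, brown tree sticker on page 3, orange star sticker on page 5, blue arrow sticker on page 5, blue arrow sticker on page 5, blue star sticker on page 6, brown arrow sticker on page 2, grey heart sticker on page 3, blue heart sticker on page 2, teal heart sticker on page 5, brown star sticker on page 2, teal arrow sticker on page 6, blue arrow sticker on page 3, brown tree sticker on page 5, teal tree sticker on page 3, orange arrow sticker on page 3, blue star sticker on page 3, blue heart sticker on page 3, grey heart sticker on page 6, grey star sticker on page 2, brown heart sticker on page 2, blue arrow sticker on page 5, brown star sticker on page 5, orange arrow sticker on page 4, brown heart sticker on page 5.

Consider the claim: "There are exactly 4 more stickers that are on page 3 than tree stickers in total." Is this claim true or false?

|stickers on page 3| = 11.
|tree stickers| = 7.
The claim requires 11 − 7 (= 4) to equal 4, which holds.

True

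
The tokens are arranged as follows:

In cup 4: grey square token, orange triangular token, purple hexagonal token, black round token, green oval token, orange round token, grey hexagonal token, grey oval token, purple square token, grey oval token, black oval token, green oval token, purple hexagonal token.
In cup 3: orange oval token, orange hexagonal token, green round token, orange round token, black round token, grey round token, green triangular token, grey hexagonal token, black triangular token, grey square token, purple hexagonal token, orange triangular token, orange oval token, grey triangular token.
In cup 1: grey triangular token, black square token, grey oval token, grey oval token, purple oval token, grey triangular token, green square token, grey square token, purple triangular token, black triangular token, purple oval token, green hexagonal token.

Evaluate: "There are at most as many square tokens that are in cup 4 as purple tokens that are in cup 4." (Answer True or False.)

|square tokens in cup 4| = 2.
|purple tokens in cup 4| = 3.
The claim requires 2 ≤ 3, which holds.

True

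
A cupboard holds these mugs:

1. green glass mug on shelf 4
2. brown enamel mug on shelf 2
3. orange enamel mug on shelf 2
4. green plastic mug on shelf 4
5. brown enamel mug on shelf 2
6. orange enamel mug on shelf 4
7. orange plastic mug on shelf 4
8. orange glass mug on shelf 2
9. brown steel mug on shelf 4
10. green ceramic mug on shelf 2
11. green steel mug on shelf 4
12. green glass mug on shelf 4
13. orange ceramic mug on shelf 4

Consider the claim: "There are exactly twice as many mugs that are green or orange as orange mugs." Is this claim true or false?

mugs that are green or orange: 10.
orange mugs: 5.
The claim requires 10 = 2 × 5 = 10, which holds.

True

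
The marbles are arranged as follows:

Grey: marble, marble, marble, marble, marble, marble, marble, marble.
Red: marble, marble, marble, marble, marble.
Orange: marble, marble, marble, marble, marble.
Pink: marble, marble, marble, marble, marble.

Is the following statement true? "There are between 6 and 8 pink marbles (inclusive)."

|pink marbles| = 5.
The claim requires 6 ≤ 5 ≤ 8, which does not hold.

False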